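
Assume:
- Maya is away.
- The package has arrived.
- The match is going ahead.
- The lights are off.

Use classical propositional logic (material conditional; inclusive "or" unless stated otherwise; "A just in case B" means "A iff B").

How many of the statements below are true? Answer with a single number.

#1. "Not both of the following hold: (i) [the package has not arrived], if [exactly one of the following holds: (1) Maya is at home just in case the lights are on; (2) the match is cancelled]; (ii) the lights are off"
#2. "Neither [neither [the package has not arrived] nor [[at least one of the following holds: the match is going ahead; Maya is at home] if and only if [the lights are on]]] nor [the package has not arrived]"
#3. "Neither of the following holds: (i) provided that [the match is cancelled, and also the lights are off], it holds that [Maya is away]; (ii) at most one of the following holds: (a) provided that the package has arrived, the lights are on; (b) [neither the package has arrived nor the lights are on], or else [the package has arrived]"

1

Let P = "Maya is at home" (F), D = "the lights are on" (F), L = "the match is cancelled" (F), U = "the package has arrived" (T).

#1: Formalization: (((P <-> D) xor L) -> ~U) nand ~D

P <-> D = F <-> F = T
(P <-> D) xor L = T xor F = T
~U = ~T = F
((P <-> D) xor L) -> ~U = T -> F = F
~D = ~F = T
(((P <-> D) xor L) -> ~U) nand ~D = F nand T = T
So #1 is true.

#2: Parsed as (~U nor ((~L | P) <-> D)) nor ~U

~U = ~T = F
~L = ~F = T
~L | P = T | F = T
(~L | P) <-> D = T <-> F = F
~U nor ((~L | P) <-> D) = F nor F = T
~U = ~T = F
(~U nor ((~L | P) <-> D)) nor ~U = T nor F = F
So #2 is false.

#3: In symbols: ((L & ~D) -> ~P) nor ((U -> D) nand ((U nor D) | U))

~D = ~F = T
L & ~D = F & T = F
~P = ~F = T
(L & ~D) -> ~P = F -> T = T
U -> D = T -> F = F
U nor D = T nor F = F
(U nor D) | U = F | T = T
(U -> D) nand ((U nor D) | U) = F nand T = T
((L & ~D) -> ~P) nor ((U -> D) nand ((U nor D) | U)) = T nor T = F
So #3 is false.

Count: 1.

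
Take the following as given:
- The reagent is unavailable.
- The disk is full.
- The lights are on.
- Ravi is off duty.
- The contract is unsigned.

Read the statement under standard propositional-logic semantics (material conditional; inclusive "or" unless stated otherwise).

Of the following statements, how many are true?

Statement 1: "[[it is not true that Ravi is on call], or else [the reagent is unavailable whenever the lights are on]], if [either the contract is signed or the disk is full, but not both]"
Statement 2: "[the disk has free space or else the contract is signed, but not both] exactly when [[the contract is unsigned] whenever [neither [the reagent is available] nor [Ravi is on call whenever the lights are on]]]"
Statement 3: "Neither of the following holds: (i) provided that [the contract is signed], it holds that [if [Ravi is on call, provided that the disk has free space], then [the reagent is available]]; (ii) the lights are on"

Let N = "the contract is signed" (False), R = "the disk is full" (True), H = "Ravi is on call" (False), K = "the lights are on" (True), Q = "the reagent is available" (False).

Statement 1: In symbols: (N xor R) -> (not H or (K -> not Q))

N xor R = False xor True = True
not H = not False = True
not Q = not False = True
K -> not Q = True -> True = True
not H or (K -> not Q) = True or True = True
(N xor R) -> (not H or (K -> not Q)) = True -> True = True
So Statement 1 is true.

Statement 2: Formalization: (not R xor N) iff ((Q nor (K -> H)) -> not N)

not R = not True = False
not R xor N = False xor False = False
K -> H = True -> False = False
Q nor (K -> H) = False nor False = True
not N = not False = True
(Q nor (K -> H)) -> not N = True -> True = True
(not R xor N) iff ((Q nor (K -> H)) -> not N) = False iff True = False
So Statement 2 is false.

Statement 3: Formalization: (N -> ((not R -> H) -> Q)) nor K

not R = not True = False
not R -> H = False -> False = True
(not R -> H) -> Q = True -> False = False
N -> ((not R -> H) -> Q) = False -> False = True
(N -> ((not R -> H) -> Q)) nor K = True nor True = False
Hence Statement 3 is false.

Count: 1.

1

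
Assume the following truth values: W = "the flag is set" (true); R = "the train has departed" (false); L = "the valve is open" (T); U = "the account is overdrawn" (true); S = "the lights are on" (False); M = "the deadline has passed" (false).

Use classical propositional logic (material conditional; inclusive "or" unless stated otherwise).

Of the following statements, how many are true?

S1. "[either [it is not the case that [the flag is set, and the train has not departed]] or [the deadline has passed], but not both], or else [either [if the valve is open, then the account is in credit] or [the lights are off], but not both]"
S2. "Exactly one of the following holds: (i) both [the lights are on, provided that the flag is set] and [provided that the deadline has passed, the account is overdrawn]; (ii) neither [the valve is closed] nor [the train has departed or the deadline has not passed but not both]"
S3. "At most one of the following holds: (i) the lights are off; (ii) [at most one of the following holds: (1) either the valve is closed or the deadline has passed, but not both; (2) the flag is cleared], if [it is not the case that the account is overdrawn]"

1

S1: This is (¬(W ∧ ¬R) ⊕ M) ∨ ((L → ¬U) ⊕ ¬S).

¬R = ¬F = T
W ∧ ¬R = T ∧ T = T
¬(W ∧ ¬R) = ¬T = F
¬(W ∧ ¬R) ⊕ M = F ⊕ F = F
¬U = ¬T = F
L → ¬U = T → F = F
¬S = ¬F = T
(L → ¬U) ⊕ ¬S = F ⊕ T = T
(¬(W ∧ ¬R) ⊕ M) ∨ ((L → ¬U) ⊕ ¬S) = F ∨ T = T
Hence S1 is true.

S2: Formalization: ((W → S) ∧ (M → U)) ⊕ (¬L ↓ (R ⊕ ¬M))

W → S = T → F = F
M → U = F → T = T
(W → S) ∧ (M → U) = F ∧ T = F
¬L = ¬T = F
¬M = ¬F = T
R ⊕ ¬M = F ⊕ T = T
¬L ↓ (R ⊕ ¬M) = F ↓ T = F
((W → S) ∧ (M → U)) ⊕ (¬L ↓ (R ⊕ ¬M)) = F ⊕ F = F
Thus S2 is false.

S3: Formalization: ¬S ↑ (¬U → ((¬L ⊕ M) ↑ ¬W))

¬S = ¬F = T
¬U = ¬T = F
¬L = ¬T = F
¬L ⊕ M = F ⊕ F = F
¬W = ¬T = F
(¬L ⊕ M) ↑ ¬W = F ↑ F = T
¬U → ((¬L ⊕ M) ↑ ¬W) = F → T = T
¬S ↑ (¬U → ((¬L ⊕ M) ↑ ¬W)) = T ↑ T = F
So S3 is false.

1 of the 3 statements is true (S1).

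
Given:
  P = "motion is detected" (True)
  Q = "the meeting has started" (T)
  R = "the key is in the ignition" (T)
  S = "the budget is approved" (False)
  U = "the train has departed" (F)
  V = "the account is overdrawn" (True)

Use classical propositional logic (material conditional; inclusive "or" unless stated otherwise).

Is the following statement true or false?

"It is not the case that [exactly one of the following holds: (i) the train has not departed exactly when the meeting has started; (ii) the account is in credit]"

false

In symbols: ~((~U <-> Q) xor ~V)

~U = ~F = T
~U <-> Q = T <-> T = T
~V = ~T = F
(~U <-> Q) xor ~V = T xor F = T
~((~U <-> Q) xor ~V) = ~T = F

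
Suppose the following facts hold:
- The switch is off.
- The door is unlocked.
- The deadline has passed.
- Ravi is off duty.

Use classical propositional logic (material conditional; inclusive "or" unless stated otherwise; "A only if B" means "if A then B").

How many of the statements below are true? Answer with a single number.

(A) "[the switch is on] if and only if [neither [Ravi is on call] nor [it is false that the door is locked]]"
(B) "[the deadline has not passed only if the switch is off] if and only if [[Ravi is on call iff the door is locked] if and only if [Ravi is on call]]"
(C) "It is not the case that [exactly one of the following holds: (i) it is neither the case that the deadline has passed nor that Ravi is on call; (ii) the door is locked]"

Let P = "the switch is on" (False), S = "Ravi is on call" (False), Q = "the door is locked" (False), R = "the deadline has passed" (True).

(A): In symbols: P iff (S nor not Q)

not Q = not False = True
S nor not Q = False nor True = False
P iff (S nor not Q) = False iff False = True
Thus (A) is true.

(B): This is (not R -> not P) iff ((S iff Q) iff S).

not R = not True = False
not P = not False = True
not R -> not P = False -> True = True
S iff Q = False iff False = True
(S iff Q) iff S = True iff False = False
(not R -> not P) iff ((S iff Q) iff S) = True iff False = False
So (B) is false.

(C): Formalization: not ((R nor S) xor Q)

R nor S = True nor False = False
(R nor S) xor Q = False xor False = False
not ((R nor S) xor Q) = not False = True
So (C) is true.

2 of the 3 statements are true ((A), (C)).

2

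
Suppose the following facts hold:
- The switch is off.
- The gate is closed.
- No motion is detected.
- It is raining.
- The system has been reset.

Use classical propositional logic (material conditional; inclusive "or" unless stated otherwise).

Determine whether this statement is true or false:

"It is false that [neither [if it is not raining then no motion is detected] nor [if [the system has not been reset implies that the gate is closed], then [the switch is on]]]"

true

Let S = "it is raining" (True), R = "motion is detected" (False), U = "the system has been reset" (True), Q = "the gate is open" (False), P = "the switch is on" (False).
This is not ((not S -> not R) nor ((not U -> not Q) -> P)).

not S = not True = False
not R = not False = True
not S -> not R = False -> True = True
not U = not True = False
not Q = not False = True
not U -> not Q = False -> True = True
(not U -> not Q) -> P = True -> False = False
(not S -> not R) nor ((not U -> not Q) -> P) = True nor False = False
not ((not S -> not R) nor ((not U -> not Q) -> P)) = not False = True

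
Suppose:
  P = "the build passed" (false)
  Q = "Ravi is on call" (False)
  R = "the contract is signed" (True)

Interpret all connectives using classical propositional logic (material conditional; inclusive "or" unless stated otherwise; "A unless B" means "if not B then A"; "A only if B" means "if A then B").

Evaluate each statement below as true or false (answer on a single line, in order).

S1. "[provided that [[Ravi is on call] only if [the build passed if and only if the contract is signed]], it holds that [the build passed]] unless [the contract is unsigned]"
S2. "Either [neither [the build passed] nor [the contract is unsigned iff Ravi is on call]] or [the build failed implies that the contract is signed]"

S1: In symbols: ((Q → (P ↔ R)) → P) ∨ ¬R

P ↔ R = F ↔ T = F
Q → (P ↔ R) = F → F = T
(Q → (P ↔ R)) → P = T → F = F
¬R = ¬T = F
((Q → (P ↔ R)) → P) ∨ ¬R = F ∨ F = F
Hence S1 is false.

S2: In symbols: (P ↓ (¬R ↔ Q)) ∨ (¬P → R)

¬R = ¬T = F
¬R ↔ Q = F ↔ F = T
P ↓ (¬R ↔ Q) = F ↓ T = F
¬P = ¬F = T
¬P → R = T → T = T
(P ↓ (¬R ↔ Q)) ∨ (¬P → R) = F ∨ T = T
Thus S2 is true.

S1 F / S2 T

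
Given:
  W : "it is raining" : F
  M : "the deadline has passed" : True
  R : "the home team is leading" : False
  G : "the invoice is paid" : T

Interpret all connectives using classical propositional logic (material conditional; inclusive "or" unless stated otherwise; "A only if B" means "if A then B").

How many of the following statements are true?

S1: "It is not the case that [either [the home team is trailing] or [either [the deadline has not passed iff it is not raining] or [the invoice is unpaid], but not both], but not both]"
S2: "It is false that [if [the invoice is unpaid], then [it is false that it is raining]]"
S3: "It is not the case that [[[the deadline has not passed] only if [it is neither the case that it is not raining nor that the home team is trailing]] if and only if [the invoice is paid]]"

S1: In symbols: ~(~R xor ((~M <-> ~W) xor ~G))

~R = ~F = T
~M = ~T = F
~W = ~F = T
~M <-> ~W = F <-> T = F
~G = ~T = F
(~M <-> ~W) xor ~G = F xor F = F
~R xor ((~M <-> ~W) xor ~G) = T xor F = T
~(~R xor ((~M <-> ~W) xor ~G)) = ~T = F
Thus S1 is false.

S2: Formalization: ~(~G -> ~W)

~G = ~T = F
~W = ~F = T
~G -> ~W = F -> T = T
~(~G -> ~W) = ~T = F
So S2 is false.

S3: In symbols: ~((~M -> (~W nor ~R)) <-> G)

~M = ~T = F
~W = ~F = T
~R = ~F = T
~W nor ~R = T nor T = F
~M -> (~W nor ~R) = F -> F = T
(~M -> (~W nor ~R)) <-> G = T <-> T = T
~((~M -> (~W nor ~R)) <-> G) = ~T = F
Thus S3 is false.

True statements: 0 (none).

0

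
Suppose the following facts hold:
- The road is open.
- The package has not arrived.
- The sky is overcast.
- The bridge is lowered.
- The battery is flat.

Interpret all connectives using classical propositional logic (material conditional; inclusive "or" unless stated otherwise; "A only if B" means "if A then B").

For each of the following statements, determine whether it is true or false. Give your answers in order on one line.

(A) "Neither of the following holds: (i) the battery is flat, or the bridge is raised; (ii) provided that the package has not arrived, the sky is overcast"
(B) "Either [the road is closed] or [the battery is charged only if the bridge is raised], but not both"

Let U = "the battery is charged" (F), S = "the bridge is raised" (F), Q = "the package has arrived" (F), R = "the sky is overcast" (T), P = "the road is closed" (F).

(A): Formalization: (~U | S) nor (~Q -> R)

~U = ~F = T
~U | S = T | F = T
~Q = ~F = T
~Q -> R = T -> T = T
(~U | S) nor (~Q -> R) = T nor T = F
Hence (A) is false.

(B): In symbols: P xor (U -> S)

U -> S = F -> F = T
P xor (U -> S) = F xor T = T
Thus (B) is true.

(A) F; (B) T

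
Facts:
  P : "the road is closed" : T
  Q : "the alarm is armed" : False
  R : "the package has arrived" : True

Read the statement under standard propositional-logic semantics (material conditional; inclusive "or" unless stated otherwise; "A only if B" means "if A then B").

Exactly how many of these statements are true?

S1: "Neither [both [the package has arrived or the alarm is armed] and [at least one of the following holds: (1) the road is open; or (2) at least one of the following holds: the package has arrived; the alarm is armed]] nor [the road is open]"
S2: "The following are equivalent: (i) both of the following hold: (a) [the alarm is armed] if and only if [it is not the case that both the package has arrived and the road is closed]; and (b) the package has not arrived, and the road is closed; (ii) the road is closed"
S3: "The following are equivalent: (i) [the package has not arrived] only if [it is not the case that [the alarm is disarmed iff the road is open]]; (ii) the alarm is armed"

0

S1: Parsed as ((R ∨ Q) ∧ (¬P ∨ (R ∨ Q))) ↓ ¬P

R ∨ Q = T ∨ F = T
¬P = ¬T = F
R ∨ Q = T ∨ F = T
¬P ∨ (R ∨ Q) = F ∨ T = T
(R ∨ Q) ∧ (¬P ∨ (R ∨ Q)) = T ∧ T = T
¬P = ¬T = F
((R ∨ Q) ∧ (¬P ∨ (R ∨ Q))) ↓ ¬P = T ↓ F = F
Thus S1 is false.

S2: Parsed as ((Q ↔ (R ↑ P)) ∧ (¬R ∧ P)) ↔ P

R ↑ P = T ↑ T = F
Q ↔ (R ↑ P) = F ↔ F = T
¬R = ¬T = F
¬R ∧ P = F ∧ T = F
(Q ↔ (R ↑ P)) ∧ (¬R ∧ P) = T ∧ F = F
((Q ↔ (R ↑ P)) ∧ (¬R ∧ P)) ↔ P = F ↔ T = F
Thus S2 is false.

S3: Formalization: (¬R → ¬(¬Q ↔ ¬P)) ↔ Q

¬R = ¬T = F
¬Q = ¬F = T
¬P = ¬T = F
¬Q ↔ ¬P = T ↔ F = F
¬(¬Q ↔ ¬P) = ¬F = T
¬R → ¬(¬Q ↔ ¬P) = F → T = T
(¬R → ¬(¬Q ↔ ¬P)) ↔ Q = T ↔ F = F
So S3 is false.

0 of the 3 statements are true (none).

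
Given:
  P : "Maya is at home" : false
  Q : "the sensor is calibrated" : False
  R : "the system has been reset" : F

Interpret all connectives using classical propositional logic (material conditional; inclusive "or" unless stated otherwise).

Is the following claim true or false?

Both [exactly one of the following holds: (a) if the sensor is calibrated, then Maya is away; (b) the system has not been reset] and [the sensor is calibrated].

In symbols: ((Q → ¬P) ⊕ ¬R) ∧ Q

¬P = ¬F = T
Q → ¬P = F → T = T
¬R = ¬F = T
(Q → ¬P) ⊕ ¬R = T ⊕ T = F
((Q → ¬P) ⊕ ¬R) ∧ Q = F ∧ F = F

False.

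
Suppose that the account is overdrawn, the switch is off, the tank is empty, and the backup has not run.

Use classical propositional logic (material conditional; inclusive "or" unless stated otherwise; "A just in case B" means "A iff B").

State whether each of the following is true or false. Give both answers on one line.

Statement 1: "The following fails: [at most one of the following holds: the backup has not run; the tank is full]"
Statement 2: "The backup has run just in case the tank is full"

Statement 1 false / Statement 2 true

Let S = "the backup has run" (F), R = "the tank is full" (F).

Statement 1: In symbols: ~(~S nand R)

~S = ~F = T
~S nand R = T nand F = T
~(~S nand R) = ~T = F
Hence Statement 1 is false.

Statement 2: This is S <-> R.

S <-> R = F <-> F = T
Hence Statement 2 is true.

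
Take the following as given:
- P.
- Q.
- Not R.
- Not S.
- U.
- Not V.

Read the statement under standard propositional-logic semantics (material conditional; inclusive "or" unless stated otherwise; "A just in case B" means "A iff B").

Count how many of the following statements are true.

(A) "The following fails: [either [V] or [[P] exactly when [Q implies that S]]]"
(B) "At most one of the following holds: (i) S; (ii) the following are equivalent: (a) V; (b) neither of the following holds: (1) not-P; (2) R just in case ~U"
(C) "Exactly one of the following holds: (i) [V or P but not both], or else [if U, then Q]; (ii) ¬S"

(A): This is ~(V | (P <-> (Q -> S))).

Q -> S = T -> F = F
P <-> (Q -> S) = T <-> F = F
V | (P <-> (Q -> S)) = F | F = F
~(V | (P <-> (Q -> S))) = ~F = T
So (A) is true.

(B): This is S nand (V <-> (~P nor (R <-> ~U))).

~P = ~T = F
~U = ~T = F
R <-> ~U = F <-> F = T
~P nor (R <-> ~U) = F nor T = F
V <-> (~P nor (R <-> ~U)) = F <-> F = T
S nand (V <-> (~P nor (R <-> ~U))) = F nand T = T
Thus (B) is true.

(C): Formalization: ((V xor P) | (U -> Q)) xor ~S

V xor P = F xor T = T
U -> Q = T -> T = T
(V xor P) | (U -> Q) = T | T = T
~S = ~F = T
((V xor P) | (U -> Q)) xor ~S = T xor T = F
So (C) is false.

Count: 2.

2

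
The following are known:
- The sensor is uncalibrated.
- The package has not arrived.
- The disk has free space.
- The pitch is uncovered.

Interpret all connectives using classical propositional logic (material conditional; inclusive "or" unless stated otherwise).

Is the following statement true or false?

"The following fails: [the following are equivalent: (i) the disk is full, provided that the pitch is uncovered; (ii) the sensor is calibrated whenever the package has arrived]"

The statement is true.

Let S = "the pitch is covered" (F), R = "the disk is full" (F), Q = "the package has arrived" (F), P = "the sensor is calibrated" (F).
In symbols: ¬((¬S → R) ↔ (Q → P))

¬S = ¬F = T
¬S → R = T → F = F
Q → P = F → F = T
(¬S → R) ↔ (Q → P) = F ↔ T = F
¬((¬S → R) ↔ (Q → P)) = ¬F = T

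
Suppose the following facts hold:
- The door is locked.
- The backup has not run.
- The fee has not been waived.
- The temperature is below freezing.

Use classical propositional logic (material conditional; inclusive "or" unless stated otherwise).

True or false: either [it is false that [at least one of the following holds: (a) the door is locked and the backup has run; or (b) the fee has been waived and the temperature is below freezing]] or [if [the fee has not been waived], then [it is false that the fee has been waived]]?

True.

Let P = "the door is locked" (T), Q = "the backup has run" (F), R = "the fee has been waived" (F), S = "the temperature is below freezing" (T).
Formalization: ¬((P ∧ Q) ∨ (R ∧ S)) ∨ (¬R → ¬R)

P ∧ Q = T ∧ F = F
R ∧ S = F ∧ T = F
(P ∧ Q) ∨ (R ∧ S) = F ∨ F = F
¬((P ∧ Q) ∨ (R ∧ S)) = ¬F = T
¬R = ¬F = T
¬R = ¬F = T
¬R → ¬R = T → T = T
¬((P ∧ Q) ∨ (R ∧ S)) ∨ (¬R → ¬R) = T ∨ T = T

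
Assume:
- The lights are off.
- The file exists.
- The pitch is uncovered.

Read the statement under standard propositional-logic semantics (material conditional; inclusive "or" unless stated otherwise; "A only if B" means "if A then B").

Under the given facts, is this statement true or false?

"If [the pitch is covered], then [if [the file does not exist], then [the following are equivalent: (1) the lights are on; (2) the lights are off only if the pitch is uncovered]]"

The statement is true.

Let M = "the pitch is covered" (False), S = "the file exists" (True), K = "the lights are on" (False).
Formalization: M -> (not S -> (K iff (not K -> not M)))

not S = not True = False
not K = not False = True
not M = not False = True
not K -> not M = True -> True = True
K iff (not K -> not M) = False iff True = False
not S -> (K iff (not K -> not M)) = False -> False = True
M -> (not S -> (K iff (not K -> not M))) = False -> True = True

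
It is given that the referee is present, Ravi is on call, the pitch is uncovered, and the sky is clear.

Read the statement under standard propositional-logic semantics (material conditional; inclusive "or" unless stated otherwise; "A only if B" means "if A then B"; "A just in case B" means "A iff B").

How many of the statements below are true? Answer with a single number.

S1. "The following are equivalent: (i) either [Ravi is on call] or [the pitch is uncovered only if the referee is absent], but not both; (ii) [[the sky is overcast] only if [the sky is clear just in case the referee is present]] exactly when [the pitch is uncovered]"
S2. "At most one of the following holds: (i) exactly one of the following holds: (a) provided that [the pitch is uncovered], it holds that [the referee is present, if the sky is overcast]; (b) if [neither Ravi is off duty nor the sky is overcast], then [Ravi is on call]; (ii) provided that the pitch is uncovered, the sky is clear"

2

Let Q = "Ravi is on call" (T), R = "the pitch is covered" (F), P = "the referee is present" (T), S = "the sky is overcast" (F).

S1: In symbols: (Q ⊕ (¬R → ¬P)) ↔ ((S → (¬S ↔ P)) ↔ ¬R)

¬R = ¬F = T
¬P = ¬T = F
¬R → ¬P = T → F = F
Q ⊕ (¬R → ¬P) = T ⊕ F = T
¬S = ¬F = T
¬S ↔ P = T ↔ T = T
S → (¬S ↔ P) = F → T = T
¬R = ¬F = T
(S → (¬S ↔ P)) ↔ ¬R = T ↔ T = T
(Q ⊕ (¬R → ¬P)) ↔ ((S → (¬S ↔ P)) ↔ ¬R) = T ↔ T = T
So S1 is true.

S2: This is ((¬R → (S → P)) ⊕ ((¬Q ↓ S) → Q)) ↑ (¬R → ¬S).

¬R = ¬F = T
S → P = F → T = T
¬R → (S → P) = T → T = T
¬Q = ¬T = F
¬Q ↓ S = F ↓ F = T
(¬Q ↓ S) → Q = T → T = T
(¬R → (S → P)) ⊕ ((¬Q ↓ S) → Q) = T ⊕ T = F
¬R = ¬F = T
¬S = ¬F = T
¬R → ¬S = T → T = T
((¬R → (S → P)) ⊕ ((¬Q ↓ S) → Q)) ↑ (¬R → ¬S) = F ↑ T = T
Thus S2 is true.

True statements: 2.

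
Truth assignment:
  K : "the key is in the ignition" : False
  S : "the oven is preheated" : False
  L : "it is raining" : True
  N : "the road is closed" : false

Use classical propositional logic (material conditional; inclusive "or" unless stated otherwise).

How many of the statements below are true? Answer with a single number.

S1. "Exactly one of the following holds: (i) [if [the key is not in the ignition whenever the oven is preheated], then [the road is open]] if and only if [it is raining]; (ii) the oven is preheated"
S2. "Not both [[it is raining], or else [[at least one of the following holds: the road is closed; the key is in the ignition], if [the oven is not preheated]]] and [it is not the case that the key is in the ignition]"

S1: In symbols: (((S → ¬K) → ¬N) ↔ L) ⊕ S

¬K = ¬F = T
S → ¬K = F → T = T
¬N = ¬F = T
(S → ¬K) → ¬N = T → T = T
((S → ¬K) → ¬N) ↔ L = T ↔ T = T
(((S → ¬K) → ¬N) ↔ L) ⊕ S = T ⊕ F = T
Hence S1 is true.

S2: This is (L ∨ (¬S → (N ∨ K))) ↑ ¬K.

¬S = ¬F = T
N ∨ K = F ∨ F = F
¬S → (N ∨ K) = T → F = F
L ∨ (¬S → (N ∨ K)) = T ∨ F = T
¬K = ¬F = T
(L ∨ (¬S → (N ∨ K))) ↑ ¬K = T ↑ T = F
Thus S2 is false.

1 of the 2 statements is true (S1).

1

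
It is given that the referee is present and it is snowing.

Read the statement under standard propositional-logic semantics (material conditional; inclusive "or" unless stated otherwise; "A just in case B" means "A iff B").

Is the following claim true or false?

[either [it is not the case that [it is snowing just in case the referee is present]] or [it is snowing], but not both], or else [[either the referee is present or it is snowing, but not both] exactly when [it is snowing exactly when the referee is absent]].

true

Let V = "it is snowing" (T), D = "the referee is present" (T).
Parsed as (~(V <-> D) xor V) | ((D xor V) <-> (V <-> ~D))

V <-> D = T <-> T = T
~(V <-> D) = ~T = F
~(V <-> D) xor V = F xor T = T
D xor V = T xor T = F
~D = ~T = F
V <-> ~D = T <-> F = F
(D xor V) <-> (V <-> ~D) = F <-> F = T
(~(V <-> D) xor V) | ((D xor V) <-> (V <-> ~D)) = T | T = T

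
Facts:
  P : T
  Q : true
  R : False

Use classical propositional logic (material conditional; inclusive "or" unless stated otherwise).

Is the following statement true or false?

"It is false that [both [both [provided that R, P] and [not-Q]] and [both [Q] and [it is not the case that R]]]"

This is not (((R -> P) and not Q) and (Q and not R)).

R -> P = False -> True = True
not Q = not True = False
(R -> P) and not Q = True and False = False
not R = not False = True
Q and not R = True and True = True
((R -> P) and not Q) and (Q and not R) = False and True = False
not (((R -> P) and not Q) and (Q and not R)) = not False = True

true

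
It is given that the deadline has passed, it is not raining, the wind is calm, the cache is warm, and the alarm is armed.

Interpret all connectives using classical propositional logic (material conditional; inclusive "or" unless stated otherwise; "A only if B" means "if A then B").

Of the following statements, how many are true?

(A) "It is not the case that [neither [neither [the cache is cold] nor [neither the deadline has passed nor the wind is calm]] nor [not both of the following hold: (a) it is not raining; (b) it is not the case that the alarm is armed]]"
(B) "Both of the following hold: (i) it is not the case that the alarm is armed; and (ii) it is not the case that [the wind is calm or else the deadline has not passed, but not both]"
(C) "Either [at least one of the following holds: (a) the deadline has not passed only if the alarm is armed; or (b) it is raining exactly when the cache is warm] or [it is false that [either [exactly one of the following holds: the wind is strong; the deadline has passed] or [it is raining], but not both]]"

Let S = "the cache is warm" (T), P = "the deadline has passed" (T), R = "the wind is strong" (F), Q = "it is raining" (F), U = "the alarm is armed" (T).

(A): Formalization: ~((~S nor (P nor ~R)) nor (~Q nand ~U))

~S = ~T = F
~R = ~F = T
P nor ~R = T nor T = F
~S nor (P nor ~R) = F nor F = T
~Q = ~F = T
~U = ~T = F
~Q nand ~U = T nand F = T
(~S nor (P nor ~R)) nor (~Q nand ~U) = T nor T = F
~((~S nor (P nor ~R)) nor (~Q nand ~U)) = ~F = T
Thus (A) is true.

(B): In symbols: ~U & ~(~R xor ~P)

~U = ~T = F
~R = ~F = T
~P = ~T = F
~R xor ~P = T xor F = T
~(~R xor ~P) = ~T = F
~U & ~(~R xor ~P) = F & F = F
Hence (B) is false.

(C): In symbols: ((~P -> U) | (Q <-> S)) | ~((R xor P) xor Q)

~P = ~T = F
~P -> U = F -> T = T
Q <-> S = F <-> T = F
(~P -> U) | (Q <-> S) = T | F = T
R xor P = F xor T = T
(R xor P) xor Q = T xor F = T
~((R xor P) xor Q) = ~T = F
((~P -> U) | (Q <-> S)) | ~((R xor P) xor Q) = T | F = T
So (C) is true.

2 of the 3 statements are true ((A), (C)).

2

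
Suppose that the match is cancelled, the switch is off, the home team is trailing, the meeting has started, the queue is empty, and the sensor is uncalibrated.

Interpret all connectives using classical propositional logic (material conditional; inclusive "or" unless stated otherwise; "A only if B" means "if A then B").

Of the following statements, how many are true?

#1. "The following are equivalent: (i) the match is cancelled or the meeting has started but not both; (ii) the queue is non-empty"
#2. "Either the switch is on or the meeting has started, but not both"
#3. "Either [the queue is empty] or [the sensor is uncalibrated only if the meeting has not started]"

3

Let P = "the match is cancelled" (True), S = "the meeting has started" (True), U = "the queue is empty" (True), Q = "the switch is on" (False), V = "the sensor is calibrated" (False).

#1: Parsed as (P xor S) iff not U

P xor S = True xor True = False
not U = not True = False
(P xor S) iff not U = False iff False = True
So #1 is true.

#2: Parsed as Q xor S

Q xor S = False xor True = True
So #2 is true.

#3: In symbols: U or (not V -> not S)

not V = not False = True
not S = not True = False
not V -> not S = True -> False = False
U or (not V -> not S) = True or False = True
Thus #3 is true.

True statements: 3.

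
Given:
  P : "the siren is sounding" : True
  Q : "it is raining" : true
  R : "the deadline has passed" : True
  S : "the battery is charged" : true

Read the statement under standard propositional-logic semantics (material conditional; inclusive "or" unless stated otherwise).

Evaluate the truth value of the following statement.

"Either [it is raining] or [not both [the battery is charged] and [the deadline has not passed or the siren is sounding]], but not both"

True

This is Q xor (S nand (~R | P)).

~R = ~T = F
~R | P = F | T = T
S nand (~R | P) = T nand T = F
Q xor (S nand (~R | P)) = T xor F = T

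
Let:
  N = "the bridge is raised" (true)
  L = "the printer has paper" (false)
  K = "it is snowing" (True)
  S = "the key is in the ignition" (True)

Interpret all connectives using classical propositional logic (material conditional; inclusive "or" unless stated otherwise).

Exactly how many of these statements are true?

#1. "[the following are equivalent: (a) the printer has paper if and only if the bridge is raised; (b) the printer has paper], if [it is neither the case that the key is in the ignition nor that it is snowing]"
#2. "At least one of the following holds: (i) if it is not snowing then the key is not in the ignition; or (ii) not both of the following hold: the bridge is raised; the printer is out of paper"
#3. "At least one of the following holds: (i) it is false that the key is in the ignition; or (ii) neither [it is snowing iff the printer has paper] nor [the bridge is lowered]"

3

#1: Parsed as (S nor K) -> ((L iff N) iff L)

S nor K = True nor True = False
L iff N = False iff True = False
(L iff N) iff L = False iff False = True
(S nor K) -> ((L iff N) iff L) = False -> True = True
Thus #1 is true.

#2: This is (not K -> not S) or (N nand not L).

not K = not True = False
not S = not True = False
not K -> not S = False -> False = True
not L = not False = True
N nand not L = True nand True = False
(not K -> not S) or (N nand not L) = True or False = True
So #2 is true.

#3: This is not S or ((K iff L) nor not N).

not S = not True = False
K iff L = True iff False = False
not N = not True = False
(K iff L) nor not N = False nor False = True
not S or ((K iff L) nor not N) = False or True = True
Hence #3 is true.

Count: 3.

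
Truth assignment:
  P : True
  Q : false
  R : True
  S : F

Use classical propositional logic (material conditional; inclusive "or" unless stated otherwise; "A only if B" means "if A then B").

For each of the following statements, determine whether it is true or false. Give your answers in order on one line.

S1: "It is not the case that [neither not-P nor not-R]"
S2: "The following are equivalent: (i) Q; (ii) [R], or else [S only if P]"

S1: In symbols: ~(~P nor ~R)

~P = ~T = F
~R = ~T = F
~P nor ~R = F nor F = T
~(~P nor ~R) = ~T = F
So S1 is false.

S2: Formalization: Q <-> (R | (S -> P))

S -> P = F -> T = T
R | (S -> P) = T | T = T
Q <-> (R | (S -> P)) = F <-> T = F
Hence S2 is false.

S1 F / S2 F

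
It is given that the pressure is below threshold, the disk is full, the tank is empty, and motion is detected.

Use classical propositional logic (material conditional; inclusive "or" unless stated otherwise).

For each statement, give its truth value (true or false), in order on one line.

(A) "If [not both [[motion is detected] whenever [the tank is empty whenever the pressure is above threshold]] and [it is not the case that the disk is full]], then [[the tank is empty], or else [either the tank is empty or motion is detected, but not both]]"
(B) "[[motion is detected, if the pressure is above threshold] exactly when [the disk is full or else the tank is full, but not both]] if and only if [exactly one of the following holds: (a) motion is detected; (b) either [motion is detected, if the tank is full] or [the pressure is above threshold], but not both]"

(A) T / (B) F

Let P = "the pressure is above threshold" (F), R = "the tank is full" (F), S = "motion is detected" (T), Q = "the disk is full" (T).

(A): This is (((P -> ~R) -> S) nand ~Q) -> (~R | (~R xor S)).

~R = ~F = T
P -> ~R = F -> T = T
(P -> ~R) -> S = T -> T = T
~Q = ~T = F
((P -> ~R) -> S) nand ~Q = T nand F = T
~R = ~F = T
~R = ~F = T
~R xor S = T xor T = F
~R | (~R xor S) = T | F = T
(((P -> ~R) -> S) nand ~Q) -> (~R | (~R xor S)) = T -> T = T
Thus (A) is true.

(B): Formalization: ((P -> S) <-> (Q xor R)) <-> (S xor ((R -> S) xor P))

P -> S = F -> T = T
Q xor R = T xor F = T
(P -> S) <-> (Q xor R) = T <-> T = T
R -> S = F -> T = T
(R -> S) xor P = T xor F = T
S xor ((R -> S) xor P) = T xor T = F
((P -> S) <-> (Q xor R)) <-> (S xor ((R -> S) xor P)) = T <-> F = F
Hence (B) is false.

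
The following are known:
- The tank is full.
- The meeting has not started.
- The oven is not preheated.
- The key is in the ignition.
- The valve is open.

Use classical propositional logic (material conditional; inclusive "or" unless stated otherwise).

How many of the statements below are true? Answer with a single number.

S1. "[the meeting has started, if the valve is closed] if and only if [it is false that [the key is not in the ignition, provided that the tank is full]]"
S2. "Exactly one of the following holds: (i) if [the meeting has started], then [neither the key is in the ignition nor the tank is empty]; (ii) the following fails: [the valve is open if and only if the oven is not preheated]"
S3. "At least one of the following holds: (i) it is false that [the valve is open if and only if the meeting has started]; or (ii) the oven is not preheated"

3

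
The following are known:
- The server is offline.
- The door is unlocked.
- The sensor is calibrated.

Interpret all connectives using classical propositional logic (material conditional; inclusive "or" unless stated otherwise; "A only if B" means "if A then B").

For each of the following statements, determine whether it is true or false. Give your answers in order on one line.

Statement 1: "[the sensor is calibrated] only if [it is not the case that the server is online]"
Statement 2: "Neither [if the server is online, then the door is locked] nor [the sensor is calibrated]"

Let R = "the sensor is calibrated" (True), P = "the server is online" (False), Q = "the door is locked" (False).

Statement 1: Parsed as R -> not P

not P = not False = True
R -> not P = True -> True = True
So Statement 1 is true.

Statement 2: This is (P -> Q) nor R.

P -> Q = False -> False = True
(P -> Q) nor R = True nor True = False
So Statement 2 is false.

Statement 1 T, Statement 2 F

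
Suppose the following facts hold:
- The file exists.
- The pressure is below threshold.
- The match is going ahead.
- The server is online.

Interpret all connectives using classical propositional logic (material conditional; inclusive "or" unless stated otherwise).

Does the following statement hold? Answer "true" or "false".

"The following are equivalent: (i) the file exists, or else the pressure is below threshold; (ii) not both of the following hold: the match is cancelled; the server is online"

The statement is true.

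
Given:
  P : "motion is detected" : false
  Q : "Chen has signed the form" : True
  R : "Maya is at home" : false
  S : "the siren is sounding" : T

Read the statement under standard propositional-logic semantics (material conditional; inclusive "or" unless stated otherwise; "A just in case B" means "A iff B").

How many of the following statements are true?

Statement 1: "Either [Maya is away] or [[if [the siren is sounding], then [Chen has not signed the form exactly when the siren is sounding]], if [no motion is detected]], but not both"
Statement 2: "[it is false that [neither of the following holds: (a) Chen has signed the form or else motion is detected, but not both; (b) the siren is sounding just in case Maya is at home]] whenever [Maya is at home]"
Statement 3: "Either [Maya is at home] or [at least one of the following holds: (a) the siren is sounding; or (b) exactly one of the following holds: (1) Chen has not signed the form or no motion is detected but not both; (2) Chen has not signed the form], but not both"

3

Statement 1: Formalization: ~R xor (~P -> (S -> (~Q <-> S)))

~R = ~F = T
~P = ~F = T
~Q = ~T = F
~Q <-> S = F <-> T = F
S -> (~Q <-> S) = T -> F = F
~P -> (S -> (~Q <-> S)) = T -> F = F
~R xor (~P -> (S -> (~Q <-> S))) = T xor F = T
Thus Statement 1 is true.

Statement 2: This is R -> ~((Q xor P) nor (S <-> R)).

Q xor P = T xor F = T
S <-> R = T <-> F = F
(Q xor P) nor (S <-> R) = T nor F = F
~((Q xor P) nor (S <-> R)) = ~F = T
R -> ~((Q xor P) nor (S <-> R)) = F -> T = T
Hence Statement 2 is true.

Statement 3: In symbols: R xor (S | ((~Q xor ~P) xor ~Q))

~Q = ~T = F
~P = ~F = T
~Q xor ~P = F xor T = T
~Q = ~T = F
(~Q xor ~P) xor ~Q = T xor F = T
S | ((~Q xor ~P) xor ~Q) = T | T = T
R xor (S | ((~Q xor ~P) xor ~Q)) = F xor T = T
Hence Statement 3 is true.

3 of the 3 statements are true.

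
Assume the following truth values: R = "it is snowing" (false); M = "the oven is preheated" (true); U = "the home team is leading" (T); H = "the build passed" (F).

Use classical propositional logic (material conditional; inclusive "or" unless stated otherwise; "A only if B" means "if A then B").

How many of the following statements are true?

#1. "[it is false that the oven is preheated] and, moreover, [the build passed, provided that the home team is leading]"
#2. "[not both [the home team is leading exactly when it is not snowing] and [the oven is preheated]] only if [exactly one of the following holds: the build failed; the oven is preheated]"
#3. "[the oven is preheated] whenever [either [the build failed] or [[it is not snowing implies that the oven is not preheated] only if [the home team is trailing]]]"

#1: Parsed as ~M & (U -> H)

~M = ~T = F
U -> H = T -> F = F
~M & (U -> H) = F & F = F
Thus #1 is false.

#2: This is ((U <-> ~R) nand M) -> (~H xor M).

~R = ~F = T
U <-> ~R = T <-> T = T
(U <-> ~R) nand M = T nand T = F
~H = ~F = T
~H xor M = T xor T = F
((U <-> ~R) nand M) -> (~H xor M) = F -> F = T
Thus #2 is true.

#3: This is (~H | ((~R -> ~M) -> ~U)) -> M.

~H = ~F = T
~R = ~F = T
~M = ~T = F
~R -> ~M = T -> F = F
~U = ~T = F
(~R -> ~M) -> ~U = F -> F = T
~H | ((~R -> ~M) -> ~U) = T | T = T
(~H | ((~R -> ~M) -> ~U)) -> M = T -> T = T
Thus #3 is true.

Count: 2.

2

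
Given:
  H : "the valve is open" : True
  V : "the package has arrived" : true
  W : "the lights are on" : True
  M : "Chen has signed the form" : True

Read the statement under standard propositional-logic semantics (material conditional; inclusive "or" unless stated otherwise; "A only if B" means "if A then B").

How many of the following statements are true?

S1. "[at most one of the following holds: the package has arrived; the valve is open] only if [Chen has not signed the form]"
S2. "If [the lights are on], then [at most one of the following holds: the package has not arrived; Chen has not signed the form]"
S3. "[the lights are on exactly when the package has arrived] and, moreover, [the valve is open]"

S1: In symbols: (V nand H) -> not M

V nand H = True nand True = False
not M = not True = False
(V nand H) -> not M = False -> False = True
Hence S1 is true.

S2: Parsed as W -> (not V nand not M)

not V = not True = False
not M = not True = False
not V nand not M = False nand False = True
W -> (not V nand not M) = True -> True = True
So S2 is true.

S3: In symbols: (W iff V) and H

W iff V = True iff True = True
(W iff V) and H = True and True = True
Hence S3 is true.

True statements: 3 (S1, S2, S3).

3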